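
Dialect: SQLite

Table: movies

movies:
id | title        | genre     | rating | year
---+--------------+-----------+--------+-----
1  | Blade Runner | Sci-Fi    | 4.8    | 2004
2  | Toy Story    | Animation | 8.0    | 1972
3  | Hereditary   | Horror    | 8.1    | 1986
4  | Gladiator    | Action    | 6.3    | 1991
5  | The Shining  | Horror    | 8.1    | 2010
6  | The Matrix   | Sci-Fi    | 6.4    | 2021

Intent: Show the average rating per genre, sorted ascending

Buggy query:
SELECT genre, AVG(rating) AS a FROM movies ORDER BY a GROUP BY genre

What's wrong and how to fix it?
Bug: GROUP BY must precede ORDER BY

Fix: Move ORDER BY to the end, after GROUP BY

Corrected query:
SELECT genre, AVG(rating) AS a FROM movies GROUP BY genre ORDER BY a

Result:
genre     | a  
----------+----
Sci-Fi    | 5.6
Action    | 6.3
Animation | 8  
Horror    | 8.1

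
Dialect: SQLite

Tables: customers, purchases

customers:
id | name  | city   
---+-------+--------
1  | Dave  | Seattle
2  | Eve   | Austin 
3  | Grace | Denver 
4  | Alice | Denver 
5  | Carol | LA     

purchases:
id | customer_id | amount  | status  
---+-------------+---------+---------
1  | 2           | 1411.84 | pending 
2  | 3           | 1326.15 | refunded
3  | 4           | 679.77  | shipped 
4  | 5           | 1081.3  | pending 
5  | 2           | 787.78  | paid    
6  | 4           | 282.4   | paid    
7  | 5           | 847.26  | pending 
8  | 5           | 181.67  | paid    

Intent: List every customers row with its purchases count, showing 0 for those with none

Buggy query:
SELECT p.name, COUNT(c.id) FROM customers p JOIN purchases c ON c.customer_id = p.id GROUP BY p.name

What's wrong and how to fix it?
Bug: INNER JOIN drops customers rows that have no matching purchases rows

Fix: Use LEFT JOIN so parents without children still appear (COUNT(c.id) gives 0)

Corrected query:
SELECT p.name, COUNT(c.id) FROM customers p LEFT JOIN purchases c ON c.customer_id = p.id GROUP BY p.name

Result:
name  | COUNT(c.id)
------+------------
Alice | 2          
Carol | 3          
Dave  | 0          
Eve   | 2          
Grace | 1          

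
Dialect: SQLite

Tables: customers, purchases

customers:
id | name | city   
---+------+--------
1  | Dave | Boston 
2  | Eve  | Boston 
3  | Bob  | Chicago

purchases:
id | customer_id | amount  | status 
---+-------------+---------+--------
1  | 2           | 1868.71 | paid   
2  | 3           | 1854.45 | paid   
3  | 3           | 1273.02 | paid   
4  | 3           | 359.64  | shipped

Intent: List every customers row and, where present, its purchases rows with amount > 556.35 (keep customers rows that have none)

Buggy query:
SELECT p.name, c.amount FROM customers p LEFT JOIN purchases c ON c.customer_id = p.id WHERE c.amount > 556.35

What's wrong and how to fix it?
Bug: Filtering c.amount in WHERE discards the NULL rows produced by LEFT JOIN, turning it into an inner join

Fix: Move the right-table condition into the ON clause so unmatched parents are kept

Corrected query:
SELECT p.name, c.amount FROM customers p LEFT JOIN purchases c ON c.customer_id = p.id AND c.amount > 556.35

Result:
name | amount 
-----+--------
Dave | NULL   
Eve  | 1868.71
Bob  | 1273.02
Bob  | 1854.45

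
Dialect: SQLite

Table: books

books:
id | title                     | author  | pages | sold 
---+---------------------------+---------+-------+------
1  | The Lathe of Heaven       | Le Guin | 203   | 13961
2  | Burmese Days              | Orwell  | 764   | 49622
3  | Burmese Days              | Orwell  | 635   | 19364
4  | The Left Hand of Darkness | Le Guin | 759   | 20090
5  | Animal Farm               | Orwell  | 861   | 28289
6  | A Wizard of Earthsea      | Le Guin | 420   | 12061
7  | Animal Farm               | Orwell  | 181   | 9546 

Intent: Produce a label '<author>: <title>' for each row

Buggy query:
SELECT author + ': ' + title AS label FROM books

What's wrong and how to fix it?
Bug: SQLite uses || for string concatenation; + coerces text to numbers (yielding 0)

Fix: Replace + with || to concatenate text

Corrected query:
SELECT author || ': ' || title AS label FROM books

Result:
label                             
----------------------------------
Le Guin: The Lathe of Heaven      
Orwell: Burmese Days              
Orwell: Burmese Days              
Le Guin: The Left Hand of Darkness
Orwell: Animal Farm               
Le Guin: A Wizard of Earthsea     
Orwell: Animal Farm               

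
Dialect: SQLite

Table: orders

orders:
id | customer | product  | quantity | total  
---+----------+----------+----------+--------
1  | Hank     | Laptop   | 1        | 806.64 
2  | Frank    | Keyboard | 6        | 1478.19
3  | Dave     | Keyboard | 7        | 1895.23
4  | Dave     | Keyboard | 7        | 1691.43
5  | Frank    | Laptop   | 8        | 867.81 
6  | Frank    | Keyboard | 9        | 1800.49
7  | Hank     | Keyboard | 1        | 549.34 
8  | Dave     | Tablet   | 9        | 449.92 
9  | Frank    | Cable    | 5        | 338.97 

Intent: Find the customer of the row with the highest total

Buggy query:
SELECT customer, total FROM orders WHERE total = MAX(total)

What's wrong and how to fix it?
Bug: MAX(total) is an aggregate and cannot be used directly in WHERE

Fix: Use a subquery: WHERE total = (SELECT MAX(total) FROM orders)

Corrected query:
SELECT customer, total FROM orders WHERE total = (SELECT MAX(total) FROM orders)

Result:
customer | total  
---------+--------
Dave     | 1895.23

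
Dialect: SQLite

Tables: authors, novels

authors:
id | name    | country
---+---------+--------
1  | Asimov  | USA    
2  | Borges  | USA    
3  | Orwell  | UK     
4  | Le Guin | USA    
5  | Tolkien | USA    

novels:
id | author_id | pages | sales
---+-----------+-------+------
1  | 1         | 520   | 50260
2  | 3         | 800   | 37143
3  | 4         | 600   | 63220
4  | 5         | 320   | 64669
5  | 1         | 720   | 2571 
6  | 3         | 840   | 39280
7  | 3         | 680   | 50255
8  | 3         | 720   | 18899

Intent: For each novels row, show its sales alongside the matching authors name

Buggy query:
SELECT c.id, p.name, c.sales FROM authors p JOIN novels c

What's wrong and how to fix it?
Bug: JOIN with no ON clause produces a cartesian product; every novels row pairs with every authors row

Fix: Add ON c.author_id = p.id to the JOIN

Corrected query:
SELECT c.id, p.name, c.sales FROM authors p JOIN novels c ON c.author_id = p.id

Result:
id | name    | sales
---+---------+------
1  | Asimov  | 50260
2  | Orwell  | 37143
3  | Le Guin | 63220
4  | Tolkien | 64669
5  | Asimov  | 2571 
6  | Orwell  | 39280
7  | Orwell  | 50255
8  | Orwell  | 18899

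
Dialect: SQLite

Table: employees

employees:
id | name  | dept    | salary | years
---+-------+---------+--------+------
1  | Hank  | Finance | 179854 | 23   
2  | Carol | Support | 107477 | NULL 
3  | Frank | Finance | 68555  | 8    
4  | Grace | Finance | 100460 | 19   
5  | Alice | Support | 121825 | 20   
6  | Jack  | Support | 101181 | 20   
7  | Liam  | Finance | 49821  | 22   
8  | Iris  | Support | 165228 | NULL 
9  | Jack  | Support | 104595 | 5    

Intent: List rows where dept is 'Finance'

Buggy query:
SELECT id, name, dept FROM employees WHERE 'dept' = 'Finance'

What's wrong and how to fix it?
Bug: 'dept' in single quotes is a string literal, not the column; the comparison is literal-vs-literal and never true

Fix: Reference the column as dept without single quotes

Corrected query:
SELECT id, name, dept FROM employees WHERE dept = 'Finance'

Result:
id | name  | dept   
---+-------+--------
1  | Hank  | Finance
3  | Frank | Finance
4  | Grace | Finance
7  | Liam  | Finance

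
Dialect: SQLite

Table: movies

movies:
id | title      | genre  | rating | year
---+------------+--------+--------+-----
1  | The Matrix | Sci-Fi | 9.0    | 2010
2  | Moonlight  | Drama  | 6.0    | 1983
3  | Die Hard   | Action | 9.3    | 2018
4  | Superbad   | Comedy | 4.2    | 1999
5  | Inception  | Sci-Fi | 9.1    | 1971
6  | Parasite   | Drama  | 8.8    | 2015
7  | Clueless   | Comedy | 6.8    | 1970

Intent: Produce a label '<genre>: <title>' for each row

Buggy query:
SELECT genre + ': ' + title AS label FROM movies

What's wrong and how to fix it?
Bug: SQLite uses || for string concatenation; + coerces text to numbers (yielding 0)

Fix: Replace + with || to concatenate text

Corrected query:
SELECT genre || ': ' || title AS label FROM movies

Result:
label             
------------------
Sci-Fi: The Matrix
Drama: Moonlight  
Action: Die Hard  
Comedy: Superbad  
Sci-Fi: Inception 
Drama: Parasite   
Comedy: Clueless  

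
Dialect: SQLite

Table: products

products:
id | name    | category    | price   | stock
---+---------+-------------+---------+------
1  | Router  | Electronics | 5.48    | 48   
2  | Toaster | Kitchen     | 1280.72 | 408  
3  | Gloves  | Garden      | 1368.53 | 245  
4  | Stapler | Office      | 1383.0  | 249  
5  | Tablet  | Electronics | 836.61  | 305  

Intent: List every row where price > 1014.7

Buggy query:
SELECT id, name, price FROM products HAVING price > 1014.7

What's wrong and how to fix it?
Bug: HAVING filters the output of aggregation, but this query has no GROUP BY and no aggregate functions, so SQLite rejects it (HAVING clause on a non-aggregate query); the condition here is per row

Fix: Use WHERE for row-level filtering

Corrected query:
SELECT id, name, price FROM products WHERE price > 1014.7

Result:
id | name    | price  
---+---------+--------
2  | Toaster | 1280.72
3  | Gloves  | 1368.53
4  | Stapler | 1383   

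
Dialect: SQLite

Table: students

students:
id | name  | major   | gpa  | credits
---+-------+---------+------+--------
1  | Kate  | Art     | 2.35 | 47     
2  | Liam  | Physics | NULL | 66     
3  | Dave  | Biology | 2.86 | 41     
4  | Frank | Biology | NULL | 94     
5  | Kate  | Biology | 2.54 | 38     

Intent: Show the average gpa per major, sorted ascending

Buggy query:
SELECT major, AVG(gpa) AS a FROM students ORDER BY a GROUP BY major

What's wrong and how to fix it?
Bug: GROUP BY must precede ORDER BY

Fix: Reorder: SELECT … FROM … GROUP BY … ORDER BY …

Corrected query:
SELECT major, AVG(gpa) AS a FROM students GROUP BY major ORDER BY a

Result:
major   | a   
--------+-----
Physics | NULL
Art     | 2.35
Biology | 2.7 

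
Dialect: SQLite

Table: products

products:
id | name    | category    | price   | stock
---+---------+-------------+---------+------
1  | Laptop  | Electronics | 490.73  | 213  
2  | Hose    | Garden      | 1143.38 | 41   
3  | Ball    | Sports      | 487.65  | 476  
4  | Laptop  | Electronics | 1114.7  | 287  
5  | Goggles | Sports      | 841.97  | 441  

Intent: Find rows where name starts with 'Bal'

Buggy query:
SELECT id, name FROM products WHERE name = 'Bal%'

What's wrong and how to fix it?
Bug: Wildcards only work with LIKE; '=' treats '%' as a literal character

Fix: Use LIKE for wildcard pattern matching

Corrected query:
SELECT id, name FROM products WHERE name LIKE 'Bal%'

Result:
id | name
---+-----
3  | Ball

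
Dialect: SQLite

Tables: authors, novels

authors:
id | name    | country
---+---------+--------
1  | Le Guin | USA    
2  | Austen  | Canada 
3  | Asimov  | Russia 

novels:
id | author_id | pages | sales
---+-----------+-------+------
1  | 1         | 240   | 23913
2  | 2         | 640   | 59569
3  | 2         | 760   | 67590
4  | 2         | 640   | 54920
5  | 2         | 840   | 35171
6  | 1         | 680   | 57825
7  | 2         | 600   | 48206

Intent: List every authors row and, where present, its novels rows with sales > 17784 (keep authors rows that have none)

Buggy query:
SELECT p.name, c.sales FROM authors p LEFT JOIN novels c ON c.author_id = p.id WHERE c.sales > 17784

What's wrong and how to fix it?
Bug: A WHERE condition on the right-hand table after LEFT JOIN drops unmatched parents

Fix: Move the right-table condition into the ON clause so unmatched parents are kept

Corrected query:
SELECT p.name, c.sales FROM authors p LEFT JOIN novels c ON c.author_id = p.id AND c.sales > 17784

Result:
name    | sales
--------+------
Le Guin | 23913
Le Guin | 57825
Austen  | 35171
Austen  | 48206
Austen  | 54920
Austen  | 59569
Austen  | 67590
Asimov  | NULL 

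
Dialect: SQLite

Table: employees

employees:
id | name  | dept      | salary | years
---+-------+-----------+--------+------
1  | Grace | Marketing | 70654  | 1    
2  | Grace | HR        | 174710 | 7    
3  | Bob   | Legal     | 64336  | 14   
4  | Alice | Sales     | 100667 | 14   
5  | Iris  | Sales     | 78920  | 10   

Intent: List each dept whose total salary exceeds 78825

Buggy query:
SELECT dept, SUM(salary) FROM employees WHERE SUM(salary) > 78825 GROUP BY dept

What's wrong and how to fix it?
Bug: Aggregate functions cannot appear in a WHERE clause

Fix: Use HAVING (which filters groups after aggregation) instead of WHERE

Corrected query:
SELECT dept, SUM(salary) FROM employees GROUP BY dept HAVING SUM(salary) > 78825

Result:
dept  | SUM(salary)
------+------------
HR    | 174710     
Sales | 179587     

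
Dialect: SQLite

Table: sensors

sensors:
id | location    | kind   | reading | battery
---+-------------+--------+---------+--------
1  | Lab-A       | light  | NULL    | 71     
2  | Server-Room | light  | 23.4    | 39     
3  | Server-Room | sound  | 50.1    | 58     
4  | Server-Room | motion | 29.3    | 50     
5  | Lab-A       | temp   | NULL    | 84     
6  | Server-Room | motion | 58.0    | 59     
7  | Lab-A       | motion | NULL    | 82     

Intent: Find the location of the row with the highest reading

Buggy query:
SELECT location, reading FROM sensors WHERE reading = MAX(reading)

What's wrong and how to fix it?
Bug: MAX(reading) is an aggregate and cannot be used directly in WHERE

Fix: Use a subquery: WHERE reading = (SELECT MAX(reading) FROM sensors)

Corrected query:
SELECT location, reading FROM sensors WHERE reading = (SELECT MAX(reading) FROM sensors)

Result:
location    | reading
------------+--------
Server-Room | 58     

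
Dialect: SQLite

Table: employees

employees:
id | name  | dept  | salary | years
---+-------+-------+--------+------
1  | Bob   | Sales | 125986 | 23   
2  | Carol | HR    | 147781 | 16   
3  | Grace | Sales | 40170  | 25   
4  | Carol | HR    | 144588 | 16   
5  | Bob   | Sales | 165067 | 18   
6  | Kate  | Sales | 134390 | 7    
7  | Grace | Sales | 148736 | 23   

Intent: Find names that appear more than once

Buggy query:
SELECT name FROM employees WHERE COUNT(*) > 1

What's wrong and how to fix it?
Bug: COUNT(*) is an aggregate and cannot be used in WHERE

Fix: Group first, then use HAVING for the count condition

Corrected query:
SELECT name FROM employees GROUP BY name HAVING COUNT(*) > 1

Result:
name 
-----
Bob  
Carol
Grace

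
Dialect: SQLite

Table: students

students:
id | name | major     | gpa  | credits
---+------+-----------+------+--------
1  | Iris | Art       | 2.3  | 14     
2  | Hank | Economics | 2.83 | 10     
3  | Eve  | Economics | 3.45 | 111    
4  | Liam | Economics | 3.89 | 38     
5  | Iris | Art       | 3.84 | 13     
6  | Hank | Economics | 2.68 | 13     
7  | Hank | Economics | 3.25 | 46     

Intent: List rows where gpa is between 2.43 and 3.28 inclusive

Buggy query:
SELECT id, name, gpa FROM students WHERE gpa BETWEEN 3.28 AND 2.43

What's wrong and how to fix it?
Bug: The bounds are reversed; BETWEEN a AND b requires a <= b to match anything

Fix: Write BETWEEN 2.43 AND 3.28

Corrected query:
SELECT id, name, gpa FROM students WHERE gpa BETWEEN 2.43 AND 3.28

Result:
id | name | gpa 
---+------+-----
2  | Hank | 2.83
6  | Hank | 2.68
7  | Hank | 3.25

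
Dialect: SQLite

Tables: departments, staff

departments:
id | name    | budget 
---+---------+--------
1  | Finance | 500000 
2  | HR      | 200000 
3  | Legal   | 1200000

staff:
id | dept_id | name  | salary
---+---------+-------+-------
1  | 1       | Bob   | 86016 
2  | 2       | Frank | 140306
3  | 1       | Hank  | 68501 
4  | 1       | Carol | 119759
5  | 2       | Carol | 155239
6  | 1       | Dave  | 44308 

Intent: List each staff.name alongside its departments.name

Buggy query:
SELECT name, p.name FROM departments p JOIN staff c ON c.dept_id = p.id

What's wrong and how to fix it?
Bug: 'name' exists in both joined tables, so the database can't tell which one is meant

Fix: Qualify the column with its table alias (c.name)

Corrected query:
SELECT c.name, p.name FROM departments p JOIN staff c ON c.dept_id = p.id

Result:
name  | name   
------+--------
Bob   | Finance
Frank | HR     
Hank  | Finance
Carol | Finance
Carol | HR     
Dave  | Finance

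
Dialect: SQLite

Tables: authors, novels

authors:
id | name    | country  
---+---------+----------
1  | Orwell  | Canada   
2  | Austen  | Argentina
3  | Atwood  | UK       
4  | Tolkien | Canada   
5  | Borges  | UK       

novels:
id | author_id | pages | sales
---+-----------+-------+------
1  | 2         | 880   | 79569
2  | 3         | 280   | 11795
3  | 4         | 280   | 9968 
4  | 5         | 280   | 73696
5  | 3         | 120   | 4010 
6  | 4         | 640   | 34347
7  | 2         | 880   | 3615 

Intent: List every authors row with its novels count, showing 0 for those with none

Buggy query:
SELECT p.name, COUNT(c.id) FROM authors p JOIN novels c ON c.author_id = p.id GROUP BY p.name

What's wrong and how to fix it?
Bug: INNER JOIN drops authors rows that have no matching novels rows

Fix: Use LEFT JOIN so parents without children still appear (COUNT(c.id) gives 0)

Corrected query:
SELECT p.name, COUNT(c.id) FROM authors p LEFT JOIN novels c ON c.author_id = p.id GROUP BY p.name

Result:
name    | COUNT(c.id)
--------+------------
Atwood  | 2          
Austen  | 2          
Borges  | 1          
Orwell  | 0          
Tolkien | 2          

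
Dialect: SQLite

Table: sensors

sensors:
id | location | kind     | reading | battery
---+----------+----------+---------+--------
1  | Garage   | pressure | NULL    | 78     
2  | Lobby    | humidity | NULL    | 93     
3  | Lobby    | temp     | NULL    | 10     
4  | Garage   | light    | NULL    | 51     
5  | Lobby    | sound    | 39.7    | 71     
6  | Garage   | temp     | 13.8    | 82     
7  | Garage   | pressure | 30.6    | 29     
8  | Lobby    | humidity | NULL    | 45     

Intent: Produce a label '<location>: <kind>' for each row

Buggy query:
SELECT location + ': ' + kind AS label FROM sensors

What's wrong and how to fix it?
Bug: '+' is numeric addition; on text columns SQLite converts them to 0 instead of concatenating

Fix: Use the || operator for string concatenation

Corrected query:
SELECT location || ': ' || kind AS label FROM sensors

Result:
label           
----------------
Garage: pressure
Lobby: humidity 
Lobby: temp     
Garage: light   
Lobby: sound    
Garage: temp    
Garage: pressure
Lobby: humidity 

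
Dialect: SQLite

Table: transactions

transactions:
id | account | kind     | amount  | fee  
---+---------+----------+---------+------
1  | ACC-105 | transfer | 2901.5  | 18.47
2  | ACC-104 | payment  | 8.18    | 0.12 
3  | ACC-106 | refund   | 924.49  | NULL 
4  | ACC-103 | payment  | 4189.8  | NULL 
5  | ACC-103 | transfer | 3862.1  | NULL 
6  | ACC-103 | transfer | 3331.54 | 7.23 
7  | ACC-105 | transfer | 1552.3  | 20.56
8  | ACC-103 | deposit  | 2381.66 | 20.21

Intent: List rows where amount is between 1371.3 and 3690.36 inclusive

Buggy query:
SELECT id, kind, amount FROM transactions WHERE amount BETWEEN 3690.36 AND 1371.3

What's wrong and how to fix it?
Bug: The bounds are reversed; BETWEEN a AND b requires a <= b to match anything

Fix: Swap the bounds so the smaller value comes first

Corrected query:
SELECT id, kind, amount FROM transactions WHERE amount BETWEEN 1371.3 AND 3690.36

Result:
id | kind     | amount 
---+----------+--------
1  | transfer | 2901.5 
6  | transfer | 3331.54
7  | transfer | 1552.3 
8  | deposit  | 2381.66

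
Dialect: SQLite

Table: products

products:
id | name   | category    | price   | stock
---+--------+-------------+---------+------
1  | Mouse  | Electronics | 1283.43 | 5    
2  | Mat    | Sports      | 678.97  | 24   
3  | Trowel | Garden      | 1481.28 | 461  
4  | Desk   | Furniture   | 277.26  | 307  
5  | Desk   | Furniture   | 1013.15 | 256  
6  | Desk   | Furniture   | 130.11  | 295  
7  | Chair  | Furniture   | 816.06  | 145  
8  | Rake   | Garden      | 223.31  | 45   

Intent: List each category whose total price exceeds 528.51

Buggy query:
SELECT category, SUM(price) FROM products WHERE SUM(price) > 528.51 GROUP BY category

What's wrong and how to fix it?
Bug: SUM(price) is an aggregate, but WHERE filters rows before aggregation

Fix: Move the aggregate condition to a HAVING clause

Corrected query:
SELECT category, SUM(price) FROM products GROUP BY category HAVING SUM(price) > 528.51

Result:
category    | SUM(price)
------------+-----------
Electronics | 1283.43   
Furniture   | 2236.58   
Garden      | 1704.59   
Sports      | 678.97    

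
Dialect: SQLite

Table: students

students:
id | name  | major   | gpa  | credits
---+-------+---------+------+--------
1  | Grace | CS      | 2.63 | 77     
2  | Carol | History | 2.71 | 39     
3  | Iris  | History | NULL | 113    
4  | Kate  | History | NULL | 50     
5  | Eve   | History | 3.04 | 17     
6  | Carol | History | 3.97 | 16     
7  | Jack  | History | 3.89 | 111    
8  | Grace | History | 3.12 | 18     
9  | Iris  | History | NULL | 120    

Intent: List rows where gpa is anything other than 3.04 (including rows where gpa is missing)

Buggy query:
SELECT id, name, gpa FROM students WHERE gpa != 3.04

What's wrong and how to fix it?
Bug: Inequality against NULL is unknown, not true; rows with NULL are dropped

Fix: Handle NULL separately with IS NULL alongside the inequality

Corrected query:
SELECT id, name, gpa FROM students WHERE gpa != 3.04 OR gpa IS NULL

Result:
id | name  | gpa 
---+-------+-----
1  | Grace | 2.63
2  | Carol | 2.71
3  | Iris  | NULL
4  | Kate  | NULL
6  | Carol | 3.97
7  | Jack  | 3.89
8  | Grace | 3.12
9  | Iris  | NULL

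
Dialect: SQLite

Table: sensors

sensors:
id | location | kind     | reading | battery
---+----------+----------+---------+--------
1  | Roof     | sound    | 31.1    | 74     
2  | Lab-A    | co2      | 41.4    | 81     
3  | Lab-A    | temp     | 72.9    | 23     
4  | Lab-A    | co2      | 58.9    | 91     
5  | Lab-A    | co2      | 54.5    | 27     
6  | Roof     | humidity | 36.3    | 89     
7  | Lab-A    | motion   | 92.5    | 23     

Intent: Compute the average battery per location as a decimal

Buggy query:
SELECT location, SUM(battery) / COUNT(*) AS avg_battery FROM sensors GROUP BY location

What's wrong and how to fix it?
Bug: Both operands are integers, so '/' performs integer division and truncates

Fix: Multiply by 1.0 (or CAST to REAL) to force floating-point division

Corrected query:
SELECT location, SUM(battery) * 1.0 / COUNT(*) AS avg_battery FROM sensors GROUP BY location

Result:
location | avg_battery
---------+------------
Lab-A    | 49         
Roof     | 81.5       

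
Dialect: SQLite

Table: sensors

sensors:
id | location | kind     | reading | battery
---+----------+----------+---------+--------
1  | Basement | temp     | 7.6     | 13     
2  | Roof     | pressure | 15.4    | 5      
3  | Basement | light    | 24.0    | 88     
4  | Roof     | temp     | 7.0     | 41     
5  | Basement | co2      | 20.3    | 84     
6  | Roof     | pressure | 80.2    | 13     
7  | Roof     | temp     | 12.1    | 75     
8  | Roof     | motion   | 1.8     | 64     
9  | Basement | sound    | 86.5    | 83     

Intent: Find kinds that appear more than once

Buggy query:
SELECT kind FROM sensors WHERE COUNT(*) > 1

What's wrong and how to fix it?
Bug: WHERE can't reference COUNT(*); aggregates are computed after WHERE

Fix: Group first, then use HAVING for the count condition

Corrected query:
SELECT kind FROM sensors GROUP BY kind HAVING COUNT(*) > 1

Result:
kind    
--------
pressure
temp    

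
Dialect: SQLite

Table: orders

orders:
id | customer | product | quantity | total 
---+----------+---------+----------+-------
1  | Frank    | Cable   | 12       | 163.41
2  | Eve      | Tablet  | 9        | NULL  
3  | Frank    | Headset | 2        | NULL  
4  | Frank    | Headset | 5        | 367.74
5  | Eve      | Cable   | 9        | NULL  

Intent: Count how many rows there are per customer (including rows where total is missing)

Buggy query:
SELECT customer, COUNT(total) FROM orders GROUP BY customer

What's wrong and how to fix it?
Bug: COUNT(total) skips NULLs, so groups with missing total are undercounted

Fix: Replace COUNT(total) with COUNT(*)

Corrected query:
SELECT customer, COUNT(*) FROM orders GROUP BY customer

Result:
customer | COUNT(*)
---------+---------
Eve      | 2       
Frank    | 3       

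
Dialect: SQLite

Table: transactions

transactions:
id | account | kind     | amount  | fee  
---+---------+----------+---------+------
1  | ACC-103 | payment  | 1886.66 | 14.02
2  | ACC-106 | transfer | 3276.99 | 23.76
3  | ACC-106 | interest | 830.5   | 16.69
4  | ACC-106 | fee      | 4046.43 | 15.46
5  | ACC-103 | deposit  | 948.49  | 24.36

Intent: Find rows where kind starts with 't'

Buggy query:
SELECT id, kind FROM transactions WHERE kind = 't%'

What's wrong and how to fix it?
Bug: Wildcards only work with LIKE; '=' treats '%' as a literal character

Fix: Replace '=' with LIKE so 't%' is treated as a pattern

Corrected query:
SELECT id, kind FROM transactions WHERE kind LIKE 't%'

Result:
id | kind    
---+---------
2  | transfer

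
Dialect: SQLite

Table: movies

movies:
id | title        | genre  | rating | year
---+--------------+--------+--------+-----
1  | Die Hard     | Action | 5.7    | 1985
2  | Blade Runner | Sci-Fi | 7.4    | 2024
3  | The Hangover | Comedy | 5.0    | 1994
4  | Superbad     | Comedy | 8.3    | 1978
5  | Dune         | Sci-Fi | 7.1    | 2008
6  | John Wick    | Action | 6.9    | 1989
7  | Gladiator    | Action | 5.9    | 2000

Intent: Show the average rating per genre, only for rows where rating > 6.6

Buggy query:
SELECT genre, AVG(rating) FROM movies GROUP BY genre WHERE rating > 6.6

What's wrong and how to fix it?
Bug: Row-level WHERE must come before GROUP BY in the clause order

Fix: Place WHERE between FROM and GROUP BY

Corrected query:
SELECT genre, AVG(rating) FROM movies WHERE rating > 6.6 GROUP BY genre

Result:
genre  | AVG(rating)
-------+------------
Action | 6.9        
Comedy | 8.3        
Sci-Fi | 7.25       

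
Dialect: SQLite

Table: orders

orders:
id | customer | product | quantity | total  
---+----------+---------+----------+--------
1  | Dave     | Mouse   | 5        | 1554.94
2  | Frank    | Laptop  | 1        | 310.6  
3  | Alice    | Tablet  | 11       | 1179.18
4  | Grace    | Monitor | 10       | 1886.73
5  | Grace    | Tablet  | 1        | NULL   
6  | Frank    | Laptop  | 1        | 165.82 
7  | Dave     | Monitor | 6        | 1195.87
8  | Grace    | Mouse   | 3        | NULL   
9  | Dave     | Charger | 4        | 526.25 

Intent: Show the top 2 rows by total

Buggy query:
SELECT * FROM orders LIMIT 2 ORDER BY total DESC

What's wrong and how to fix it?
Bug: ORDER BY cannot follow LIMIT; LIMIT is the final clause

Fix: Swap the clauses: ORDER BY first, then LIMIT

Corrected query:
SELECT * FROM orders ORDER BY total DESC LIMIT 2

Result:
id | customer | product | quantity | total  
---+----------+---------+----------+--------
4  | Grace    | Monitor | 10       | 1886.73
1  | Dave     | Mouse   | 5        | 1554.94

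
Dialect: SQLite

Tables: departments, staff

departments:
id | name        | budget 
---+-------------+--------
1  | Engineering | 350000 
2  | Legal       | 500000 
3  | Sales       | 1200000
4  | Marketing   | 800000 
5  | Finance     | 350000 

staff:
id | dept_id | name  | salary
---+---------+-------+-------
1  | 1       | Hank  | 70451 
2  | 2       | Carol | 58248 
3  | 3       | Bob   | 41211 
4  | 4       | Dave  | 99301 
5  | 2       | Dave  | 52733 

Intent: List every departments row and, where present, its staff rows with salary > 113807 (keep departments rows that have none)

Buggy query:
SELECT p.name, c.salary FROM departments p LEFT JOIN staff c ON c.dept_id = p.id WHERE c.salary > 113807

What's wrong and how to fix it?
Bug: Filtering c.salary in WHERE discards the NULL rows produced by LEFT JOIN, turning it into an inner join

Fix: Put 'c.salary > 113807' in the JOIN's ON clause instead of WHERE

Corrected query:
SELECT p.name, c.salary FROM departments p LEFT JOIN staff c ON c.dept_id = p.id AND c.salary > 113807

Result:
name        | salary
------------+-------
Engineering | NULL  
Legal       | NULL  
Sales       | NULL  
Marketing   | NULL  
Finance     | NULL  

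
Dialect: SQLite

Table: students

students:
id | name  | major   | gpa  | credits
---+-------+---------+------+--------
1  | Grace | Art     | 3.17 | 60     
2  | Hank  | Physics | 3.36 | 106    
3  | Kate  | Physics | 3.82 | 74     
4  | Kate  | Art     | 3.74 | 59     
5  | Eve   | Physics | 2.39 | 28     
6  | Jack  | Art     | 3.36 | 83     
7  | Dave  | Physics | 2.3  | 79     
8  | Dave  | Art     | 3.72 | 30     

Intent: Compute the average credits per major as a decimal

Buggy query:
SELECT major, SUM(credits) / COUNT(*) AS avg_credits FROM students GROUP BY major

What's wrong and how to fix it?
Bug: Both operands are integers, so '/' performs integer division and truncates

Fix: Cast one side to REAL so the division keeps the fractional part

Corrected query:
SELECT major, SUM(credits) * 1.0 / COUNT(*) AS avg_credits FROM students GROUP BY major

Result:
major   | avg_credits
--------+------------
Art     | 58         
Physics | 71.75      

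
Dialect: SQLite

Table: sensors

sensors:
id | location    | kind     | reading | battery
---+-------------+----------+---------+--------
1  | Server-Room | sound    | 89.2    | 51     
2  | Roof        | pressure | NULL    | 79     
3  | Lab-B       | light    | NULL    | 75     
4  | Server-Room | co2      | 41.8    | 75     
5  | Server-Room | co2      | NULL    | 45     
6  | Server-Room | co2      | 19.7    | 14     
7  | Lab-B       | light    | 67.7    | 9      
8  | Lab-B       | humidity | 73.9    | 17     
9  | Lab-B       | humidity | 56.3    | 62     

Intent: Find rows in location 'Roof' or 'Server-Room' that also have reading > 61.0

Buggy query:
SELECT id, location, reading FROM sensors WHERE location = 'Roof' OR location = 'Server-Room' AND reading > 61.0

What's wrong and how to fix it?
Bug: Without parentheses, AND is evaluated before OR, so the reading filter only applies to the 'Server-Room' branch

Fix: Add parentheses around the OR so the AND applies to both alternatives

Corrected query:
SELECT id, location, reading FROM sensors WHERE (location = 'Roof' OR location = 'Server-Room') AND reading > 61.0

Result:
id | location    | reading
---+-------------+--------
1  | Server-Room | 89.2   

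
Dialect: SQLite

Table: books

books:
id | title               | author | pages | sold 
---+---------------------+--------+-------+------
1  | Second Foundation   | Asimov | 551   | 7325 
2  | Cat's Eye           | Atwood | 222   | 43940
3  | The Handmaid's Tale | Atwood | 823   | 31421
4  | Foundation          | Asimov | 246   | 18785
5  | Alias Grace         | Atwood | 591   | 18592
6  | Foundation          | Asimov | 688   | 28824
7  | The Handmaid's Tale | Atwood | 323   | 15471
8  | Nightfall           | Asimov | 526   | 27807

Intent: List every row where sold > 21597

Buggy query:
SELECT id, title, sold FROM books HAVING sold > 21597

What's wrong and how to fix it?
Bug: HAVING filters the output of aggregation, but this query has no GROUP BY and no aggregate functions, so SQLite rejects it (HAVING clause on a non-aggregate query); the condition here is per row

Fix: Replace HAVING with WHERE since the condition applies to individual rows

Corrected query:
SELECT id, title, sold FROM books WHERE sold > 21597

Result:
id | title               | sold 
---+---------------------+------
2  | Cat's Eye           | 43940
3  | The Handmaid's Tale | 31421
6  | Foundation          | 28824
8  | Nightfall           | 27807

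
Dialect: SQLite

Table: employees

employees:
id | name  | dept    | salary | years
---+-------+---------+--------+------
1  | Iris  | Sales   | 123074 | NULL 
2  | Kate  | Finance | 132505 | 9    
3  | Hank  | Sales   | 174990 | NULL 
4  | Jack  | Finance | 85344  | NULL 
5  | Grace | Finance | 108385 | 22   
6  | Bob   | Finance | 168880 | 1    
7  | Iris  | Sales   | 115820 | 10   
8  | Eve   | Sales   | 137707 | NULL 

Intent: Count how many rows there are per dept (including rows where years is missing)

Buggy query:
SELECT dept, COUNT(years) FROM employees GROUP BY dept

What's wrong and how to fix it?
Bug: COUNT(column) counts non-NULL values only; rows with NULL years aren't counted

Fix: Replace COUNT(years) with COUNT(*)

Corrected query:
SELECT dept, COUNT(*) FROM employees GROUP BY dept

Result:
dept    | COUNT(*)
--------+---------
Finance | 4       
Sales   | 4       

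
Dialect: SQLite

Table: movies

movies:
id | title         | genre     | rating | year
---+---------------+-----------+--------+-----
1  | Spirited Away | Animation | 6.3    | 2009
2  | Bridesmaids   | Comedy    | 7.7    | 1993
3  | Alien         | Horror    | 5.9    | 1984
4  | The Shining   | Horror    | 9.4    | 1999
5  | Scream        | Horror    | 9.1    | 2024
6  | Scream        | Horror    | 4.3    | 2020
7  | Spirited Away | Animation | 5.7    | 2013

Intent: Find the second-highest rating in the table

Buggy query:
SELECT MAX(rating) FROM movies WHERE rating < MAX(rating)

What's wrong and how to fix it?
Bug: The inner MAX is an aggregate inside WHERE, which is not allowed

Fix: Put the inner MAX in a scalar subquery

Corrected query:
SELECT MAX(rating) FROM movies WHERE rating < (SELECT MAX(rating) FROM movies)

Result:
MAX(rating)
-----------
9.1        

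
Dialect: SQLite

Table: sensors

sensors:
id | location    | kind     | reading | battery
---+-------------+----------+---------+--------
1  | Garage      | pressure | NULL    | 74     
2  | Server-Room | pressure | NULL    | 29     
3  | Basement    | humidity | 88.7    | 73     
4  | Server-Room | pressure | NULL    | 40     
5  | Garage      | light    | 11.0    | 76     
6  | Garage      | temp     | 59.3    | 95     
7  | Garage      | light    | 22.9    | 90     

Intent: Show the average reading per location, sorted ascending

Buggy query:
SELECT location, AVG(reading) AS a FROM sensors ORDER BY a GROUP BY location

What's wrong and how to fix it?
Bug: ORDER BY appears before GROUP BY; SQL clause order requires GROUP BY first

Fix: Move ORDER BY to the end, after GROUP BY

Corrected query:
SELECT location, AVG(reading) AS a FROM sensors GROUP BY location ORDER BY a

Result:
location    | a        
------------+----------
Server-Room | NULL     
Garage      | 31.066667
Basement    | 88.7     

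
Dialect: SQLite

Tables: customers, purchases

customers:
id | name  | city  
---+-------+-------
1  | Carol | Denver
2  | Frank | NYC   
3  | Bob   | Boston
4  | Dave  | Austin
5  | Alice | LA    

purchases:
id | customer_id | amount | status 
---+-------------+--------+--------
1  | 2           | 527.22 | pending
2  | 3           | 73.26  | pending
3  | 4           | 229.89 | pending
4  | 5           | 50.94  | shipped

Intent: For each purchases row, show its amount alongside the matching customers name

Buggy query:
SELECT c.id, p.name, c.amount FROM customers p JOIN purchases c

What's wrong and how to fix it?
Bug: Missing join condition: each purchases row is matched to all customers rows instead of just its own

Fix: Specify the join condition linking the foreign key to the parent id

Corrected query:
SELECT c.id, p.name, c.amount FROM customers p JOIN purchases c ON c.customer_id = p.id

Result:
id | name  | amount
---+-------+-------
1  | Frank | 527.22
2  | Bob   | 73.26 
3  | Dave  | 229.89
4  | Alice | 50.94 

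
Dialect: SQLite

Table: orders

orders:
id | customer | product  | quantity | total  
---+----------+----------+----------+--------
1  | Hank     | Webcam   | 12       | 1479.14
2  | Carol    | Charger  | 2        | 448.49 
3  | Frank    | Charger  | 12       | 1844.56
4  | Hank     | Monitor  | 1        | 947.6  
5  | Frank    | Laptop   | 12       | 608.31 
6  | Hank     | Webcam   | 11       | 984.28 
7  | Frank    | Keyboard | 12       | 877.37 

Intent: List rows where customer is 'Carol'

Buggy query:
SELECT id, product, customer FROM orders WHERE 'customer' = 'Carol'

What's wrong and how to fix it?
Bug: Single quotes denote string literals in SQL; the column name is being compared as a constant string

Fix: Remove the quotes around the column name (or use double quotes for an identifier)

Corrected query:
SELECT id, product, customer FROM orders WHERE customer = 'Carol'

Result:
id | product | customer
---+---------+---------
2  | Charger | Carol   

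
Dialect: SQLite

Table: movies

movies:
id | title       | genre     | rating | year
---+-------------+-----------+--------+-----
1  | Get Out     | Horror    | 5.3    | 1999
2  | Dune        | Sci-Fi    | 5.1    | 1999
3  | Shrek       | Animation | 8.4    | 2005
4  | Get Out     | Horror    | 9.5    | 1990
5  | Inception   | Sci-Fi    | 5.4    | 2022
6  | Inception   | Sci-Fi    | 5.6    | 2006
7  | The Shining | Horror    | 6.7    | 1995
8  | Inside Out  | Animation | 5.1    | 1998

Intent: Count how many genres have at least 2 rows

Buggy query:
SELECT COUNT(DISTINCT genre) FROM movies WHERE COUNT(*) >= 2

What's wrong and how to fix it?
Bug: COUNT(*) cannot appear in WHERE; the per-group count doesn't exist yet

Fix: Group first with HAVING COUNT(*) >= 2, then COUNT the resulting groups

Corrected query:
SELECT COUNT(*) FROM (SELECT genre FROM movies GROUP BY genre HAVING COUNT(*) >= 2)

Result:
COUNT(*)
--------
3       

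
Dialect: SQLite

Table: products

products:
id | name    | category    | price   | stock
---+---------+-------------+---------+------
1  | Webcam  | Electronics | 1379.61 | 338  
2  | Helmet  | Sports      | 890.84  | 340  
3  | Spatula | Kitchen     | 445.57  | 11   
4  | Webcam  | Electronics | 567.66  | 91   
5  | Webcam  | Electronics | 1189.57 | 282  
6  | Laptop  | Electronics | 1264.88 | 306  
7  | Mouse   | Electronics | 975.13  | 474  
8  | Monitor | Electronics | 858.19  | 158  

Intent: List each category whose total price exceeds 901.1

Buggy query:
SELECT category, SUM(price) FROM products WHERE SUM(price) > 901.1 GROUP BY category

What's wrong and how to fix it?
Bug: SUM(price) is an aggregate, but WHERE filters rows before aggregation

Fix: Use HAVING (which filters groups after aggregation) instead of WHERE

Corrected query:
SELECT category, SUM(price) FROM products GROUP BY category HAVING SUM(price) > 901.1

Result:
category    | SUM(price)
------------+-----------
Electronics | 6235.04   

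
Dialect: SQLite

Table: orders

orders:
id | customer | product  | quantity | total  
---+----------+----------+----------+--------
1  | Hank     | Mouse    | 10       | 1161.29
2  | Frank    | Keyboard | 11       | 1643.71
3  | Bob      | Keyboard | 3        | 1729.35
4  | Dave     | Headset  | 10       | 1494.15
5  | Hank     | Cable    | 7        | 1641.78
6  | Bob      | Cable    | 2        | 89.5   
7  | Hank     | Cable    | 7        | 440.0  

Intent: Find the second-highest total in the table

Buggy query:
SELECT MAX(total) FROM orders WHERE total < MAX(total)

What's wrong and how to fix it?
Bug: MAX(total) on the right of the comparison is an aggregate-in-WHERE error

Fix: Put the inner MAX in a scalar subquery

Corrected query:
SELECT MAX(total) FROM orders WHERE total < (SELECT MAX(total) FROM orders)

Result:
MAX(total)
----------
1643.71   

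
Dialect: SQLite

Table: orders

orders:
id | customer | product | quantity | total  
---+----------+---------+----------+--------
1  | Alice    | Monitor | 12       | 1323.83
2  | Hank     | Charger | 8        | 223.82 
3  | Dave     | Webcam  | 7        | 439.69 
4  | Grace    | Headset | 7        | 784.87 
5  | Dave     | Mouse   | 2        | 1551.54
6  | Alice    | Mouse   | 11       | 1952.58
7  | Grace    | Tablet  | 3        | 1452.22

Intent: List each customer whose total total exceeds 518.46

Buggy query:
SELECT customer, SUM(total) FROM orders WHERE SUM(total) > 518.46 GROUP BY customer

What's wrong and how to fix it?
Bug: SUM(total) is an aggregate, but WHERE filters rows before aggregation

Fix: Move the aggregate condition to a HAVING clause

Corrected query:
SELECT customer, SUM(total) FROM orders GROUP BY customer HAVING SUM(total) > 518.46

Result:
customer | SUM(total)
---------+-----------
Alice    | 3276.41   
Dave     | 1991.23   
Grace    | 2237.09   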